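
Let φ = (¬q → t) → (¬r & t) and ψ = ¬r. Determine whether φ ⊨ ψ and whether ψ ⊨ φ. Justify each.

[⇒] This fails. Under q = F, r = T, t = F, the left side is true but the right side is false.

[⇐] This fails. Under q = T, r = F, t = F, the left side is false but the right side is true.

Neither direction holds.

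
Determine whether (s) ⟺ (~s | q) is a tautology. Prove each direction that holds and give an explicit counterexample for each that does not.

Neither direction holds.

[⇒] This fails. Under s = T, q = F, the left side is true but the right side is false.

[⇐] This fails. Under s = F, q = F, the left side is false but the right side is true.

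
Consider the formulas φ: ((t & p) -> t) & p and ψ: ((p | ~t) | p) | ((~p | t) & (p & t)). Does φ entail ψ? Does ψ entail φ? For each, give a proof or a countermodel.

Only the forward direction holds.

(⇒) Assume the antecedent. If p is true, the consequent reduces to true regardless of the other variables. If p is false, the antecedent cannot hold. Either way the consequent holds.

(⇐) This fails. Under p = F, t = F, the left side is false but the right side is true.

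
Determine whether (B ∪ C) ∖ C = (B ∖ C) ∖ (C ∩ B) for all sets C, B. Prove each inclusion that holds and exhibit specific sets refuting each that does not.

(⊆) Let x ∈ (B ∪ C) ∖ C. Then x ∈ B and x ∉ C, from which x ∈ (B ∖ C) ∖ (C ∩ B).

(⊇) Let x ∈ (B ∖ C) ∖ (C ∩ B). Then x ∈ B and x ∉ C, from which x ∈ (B ∪ C) ∖ C.

Both inclusions hold; the sets are equal.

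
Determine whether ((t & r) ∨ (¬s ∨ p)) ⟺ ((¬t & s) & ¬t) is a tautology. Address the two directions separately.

Neither implication holds.

(⇒) This fails. Under p = F, r = F, t = F, s = F, the left side is true but the right side is false.

(⇐) This fails. Under p = F, r = F, t = F, s = T, the left side is false but the right side is true.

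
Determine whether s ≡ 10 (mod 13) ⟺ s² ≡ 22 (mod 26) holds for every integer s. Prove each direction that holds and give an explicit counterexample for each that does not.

(⇒) fails and (⇐) fails.

(→) This fails: take s = 23. Then 23 ≡ 10 (mod 13), but 23² = 529 ≡ 9 (mod 26), not 22.

(←) This fails: take s = 16. Then 16² = 256 ≡ 22 (mod 26), yet 16 ≡ 3 (mod 13), not 10.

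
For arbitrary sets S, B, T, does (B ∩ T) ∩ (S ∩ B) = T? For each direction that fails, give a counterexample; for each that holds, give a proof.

Reverse inclusion. This inclusion fails. Take S = ∅, B = ∅, T = {1}; then 1 ∈ T but 1 ∉ (B ∩ T) ∩ (S ∩ B).

Forward inclusion. Let x ∈ (B ∩ T) ∩ (S ∩ B). Then x ∈ S ∩ B ∩ T, from which x ∈ T.

Only the forward inclusion holds.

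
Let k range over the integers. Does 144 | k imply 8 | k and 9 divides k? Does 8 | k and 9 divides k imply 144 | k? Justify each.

(⇒) If 144 ∣ k, write k = 144q. Since 144 = 18·8, k = 8·(18q), so 8 ∣ k; and since 144 = 16·9, k = 9·(16q), so 9 ∣ k.

(⇐) This fails: take k = 72. Both 8 ∣ 72 and 9 ∣ 72, yet 72 is not a multiple of 144 (since 72 = 0·144 + 72), so 144 ∤ 72.

Only the forward direction holds.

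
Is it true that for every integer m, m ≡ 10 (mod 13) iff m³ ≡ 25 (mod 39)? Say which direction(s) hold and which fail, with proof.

Neither implication holds.

[⇒] This fails: take m = 23. Then 23 ≡ 10 (mod 13), but 23³ = 12167 ≡ 38 (mod 39), not 25.

[⇐] This fails: take m = 4. Then 4³ = 64 ≡ 25 (mod 39), yet 4 ≡ 4 (mod 13), not 10.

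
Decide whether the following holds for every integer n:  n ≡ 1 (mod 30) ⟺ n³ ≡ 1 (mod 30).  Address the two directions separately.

Both directions hold; the statement is true.

(⟹) Suppose n ≡ 1 (mod 30). Write n = 30j + 1. Then (30j + 1)³ = 27000j³ + 2700j² + 90j + 1 = 30(900j³ + 90j² + 3j) + 1, so n³ ≡ 1 (mod 30).

(⟸) Conversely, suppose n³ ≡ 1 (mod 30). The only residue r in {0, …, 29} with r³ ≡ 1 (mod 30) is r = 1, so n ≡ 1 (mod 30).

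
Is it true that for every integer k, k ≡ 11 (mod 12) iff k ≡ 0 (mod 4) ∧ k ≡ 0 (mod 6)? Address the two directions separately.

Neither implication holds.

[⇒] This fails: k = 11 gives 11 ≡ 11 (mod 12) but 11 ≡ 3 (mod 4), so the conjunction on the right does not hold.

[⇐] This fails: k = 0 satisfies both congruences on the right (0 ≡ 0 mod 4 and 0 ≡ 0 mod 6) yet 0 ≡ 0 (mod 12), not 11.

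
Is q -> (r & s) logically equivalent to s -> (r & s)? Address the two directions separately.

Neither implication holds.

[⇒] This fails. Under s = T, q = F, r = F, the left side is true but the right side is false.

[⇐] This fails. Under s = F, q = T, r = F, the left side is false but the right side is true.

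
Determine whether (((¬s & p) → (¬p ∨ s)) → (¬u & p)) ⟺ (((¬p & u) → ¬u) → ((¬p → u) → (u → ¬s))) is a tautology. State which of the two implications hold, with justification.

Only the forward direction holds.

(←) This fails. Under u = F, s = F, p = F, the left side is false but the right side is true.

(→) Assume the antecedent. If u is true, the antecedent forces (u = T, s = F, p = T), and the consequent holds there. If u is false, the consequent reduces to true regardless of the other variables. Either way the consequent holds.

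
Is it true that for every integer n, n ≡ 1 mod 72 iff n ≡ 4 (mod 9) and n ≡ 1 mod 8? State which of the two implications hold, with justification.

Forward direction. This fails: n = 1 gives 1 ≡ 1 (mod 72) but 1 ≡ 1 (mod 9), so the conjunction on the right does not hold.

Converse. This fails: n = 49 satisfies both congruences on the right (49 ≡ 4 mod 9 and 49 ≡ 1 mod 8) yet 49 ≡ 49 (mod 72), not 1.

(⇒) fails and (⇐) fails.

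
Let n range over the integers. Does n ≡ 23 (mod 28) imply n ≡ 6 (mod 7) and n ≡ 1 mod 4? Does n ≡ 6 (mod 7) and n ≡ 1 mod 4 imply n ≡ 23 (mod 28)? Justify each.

Forward direction. This fails: n = 23 gives 23 ≡ 23 (mod 28) but 23 ≡ 2 (mod 7), so the conjunction on the right does not hold.

Converse. This fails: n = 13 satisfies both congruences on the right (13 ≡ 6 mod 7 and 13 ≡ 1 mod 4) yet 13 ≡ 13 (mod 28), not 23.

Neither direction holds.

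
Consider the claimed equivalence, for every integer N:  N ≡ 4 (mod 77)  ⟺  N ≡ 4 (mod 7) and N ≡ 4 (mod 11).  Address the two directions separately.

Both directions hold.

[⇒] Suppose N ≡ 4 (mod 77); write N = 77j + 4. Since 7 ∣ 77, reducing mod 7 gives N ≡ 4 (mod 7); since 11 ∣ 77, reducing mod 11 gives N ≡ 4 (mod 11).

[⇐] Conversely, if N ≡ 4 (mod 7) and N ≡ 4 (mod 11), then by the Chinese remainder theorem N ≡ 4 (mod 77). This is exactly N ≡ 4 (mod 77).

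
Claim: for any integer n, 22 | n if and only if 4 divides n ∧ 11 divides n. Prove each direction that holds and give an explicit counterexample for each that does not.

Converse. Suppose 4 ∣ n and 11 ∣ n. Any common multiple of 4 and 11 is a multiple of their lcm; here gcd(4, 11) = 1, so lcm(4, 11) = 4·11 = 44, so 44 ∣ n. Since 22 ∣ 44, it follows that 22 ∣ n.

Forward direction. This fails: take n = 22. Certainly 22 ∣ 22, but 4 ∤ 22.

Only the converse holds.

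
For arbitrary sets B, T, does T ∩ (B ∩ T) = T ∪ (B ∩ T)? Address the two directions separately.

(⟹) Let x ∈ T ∩ (B ∩ T). Then x ∈ B ∩ T, from which x ∈ T ∪ (B ∩ T).

(⟸) This inclusion fails. Take B = ∅, T = {1}; then 1 ∈ T ∪ (B ∩ T) but 1 ∉ T ∩ (B ∩ T).

(⊆) holds; (⊇) fails.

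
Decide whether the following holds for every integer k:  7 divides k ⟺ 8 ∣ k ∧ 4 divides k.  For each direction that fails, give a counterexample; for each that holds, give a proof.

(⟹) This fails: take k = 7. Certainly 7 ∣ 7, but 8 ∤ 7.

(⟸) This fails: take k = 8. Both 8 ∣ 8 and 4 ∣ 8, yet 8 is not a multiple of 7 (since 8 = 1·7 + 1), so 7 ∤ 8.

(⇒) fails and (⇐) fails.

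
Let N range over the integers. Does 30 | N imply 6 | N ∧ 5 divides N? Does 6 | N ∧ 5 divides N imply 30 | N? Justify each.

The biconditional holds.

(→) If 30 ∣ N, write N = 30q. Since 30 = 5·6, N = 6·(5q), so 6 ∣ N; and since 30 = 6·5, N = 5·(6q), so 5 ∣ N.

(←) Suppose 6 ∣ N and 5 ∣ N. Any common multiple of 6 and 5 is a multiple of their lcm; here gcd(6, 5) = 1, so lcm(6, 5) = 6·5 = 30, so 30 ∣ N.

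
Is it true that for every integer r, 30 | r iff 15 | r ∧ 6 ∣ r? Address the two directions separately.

Both directions hold; the statement is true.

(⇐) Suppose 15 ∣ r and 6 ∣ r. Any common multiple of 15 and 6 is a multiple of their lcm; here lcm(15, 6) = 15·6/gcd(15, 6) = 90/3 = 30, so 30 ∣ r.

(⇒) If 30 ∣ r, write r = 30q. Since 30 = 2·15, r = 15·(2q), so 15 ∣ r; and since 30 = 5·6, r = 6·(5q), so 6 ∣ r.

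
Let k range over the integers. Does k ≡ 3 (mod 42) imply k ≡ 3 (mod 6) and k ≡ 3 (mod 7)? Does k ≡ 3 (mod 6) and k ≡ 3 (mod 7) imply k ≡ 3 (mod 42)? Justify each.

Both directions hold; the statement is true.

Converse. If k ≡ 3 (mod 6) and k ≡ 3 (mod 7), then by the Chinese remainder theorem k ≡ 3 (mod 42). This is exactly k ≡ 3 (mod 42).

Forward direction. Suppose k ≡ 3 (mod 42); write k = 42j + 3. Since 6 ∣ 42, reducing mod 6 gives k ≡ 3 (mod 6); since 7 ∣ 42, reducing mod 7 gives k ≡ 3 (mod 7).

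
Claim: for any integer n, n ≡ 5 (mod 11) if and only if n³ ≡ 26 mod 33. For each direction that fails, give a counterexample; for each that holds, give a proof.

(⇒) fails; (⇐) holds.

[⇒] This fails: take n = 16. Then 16 ≡ 5 (mod 11), but 16³ = 4096 ≡ 4 (mod 33), not 26.

[⇐] Conversely, the residues r modulo 33 with r³ ≡ 26 (mod 33) are exactly {5}, and each is ≡ 5 (mod 11).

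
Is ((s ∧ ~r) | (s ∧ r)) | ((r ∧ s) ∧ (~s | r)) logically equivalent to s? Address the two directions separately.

Both implications hold.

[⇒] Assume the antecedent. If r is true, the antecedent forces (r = T, s = T), and s holds there. If r is false, the antecedent forces (r = F, s = T), and s holds there. Either way s holds.

[⇐] Assume the antecedent. If r is true, the antecedent forces (r = T, s = T), and the consequent holds there. If r is false, the antecedent forces (r = F, s = T), and the consequent holds there. Either way the consequent holds.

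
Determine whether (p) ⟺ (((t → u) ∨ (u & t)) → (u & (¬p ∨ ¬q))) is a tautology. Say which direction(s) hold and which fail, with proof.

[⇒] This fails. Under t = F, q = F, p = T, u = F, the left side is true but the right side is false.

[⇐] This fails. Under t = T, q = F, p = F, u = F, the left side is false but the right side is true.

Neither implication holds.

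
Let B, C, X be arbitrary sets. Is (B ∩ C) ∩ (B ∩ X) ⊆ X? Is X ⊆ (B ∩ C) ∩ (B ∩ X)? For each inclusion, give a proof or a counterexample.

(⊆) holds; (⊇) fails.

Forward inclusion. Let x ∈ (B ∩ C) ∩ (B ∩ X). Then x ∈ B ∩ C ∩ X, from which x ∈ X.

Reverse inclusion. This inclusion fails. Take B = ∅, C = ∅, X = {1}; then 1 ∈ X but 1 ∉ (B ∩ C) ∩ (B ∩ X).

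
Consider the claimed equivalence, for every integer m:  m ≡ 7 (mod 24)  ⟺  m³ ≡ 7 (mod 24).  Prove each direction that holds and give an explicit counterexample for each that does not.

(⇐) Suppose m³ ≡ 7 (mod 24). The only residue r in {0, …, 23} with r³ ≡ 7 (mod 24) is r = 7, so m ≡ 7 (mod 24).

(⇒) Suppose m ≡ 7 (mod 24). Write m = 24j + 7. Then (24j + 7)³ = 13824j³ + 12096j² + 3528j + 343 = 24(576j³ + 504j² + 147j + 14) + 7, so m³ ≡ 7 (mod 24).

Both directions hold.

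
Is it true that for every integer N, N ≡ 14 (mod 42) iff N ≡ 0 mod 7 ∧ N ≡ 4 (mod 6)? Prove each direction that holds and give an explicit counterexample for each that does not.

Forward direction. This fails: N = 14 gives 14 ≡ 14 (mod 42) but 14 ≡ 2 (mod 6), so the conjunction on the right does not hold.

Converse. This fails: N = 28 satisfies both congruences on the right (28 ≡ 0 mod 7 and 28 ≡ 4 mod 6) yet 28 ≡ 28 (mod 42), not 14.

Both directions fail.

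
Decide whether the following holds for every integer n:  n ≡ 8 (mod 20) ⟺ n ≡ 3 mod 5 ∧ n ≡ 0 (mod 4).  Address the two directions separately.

Both directions hold; the statement is true.

(⟹) Suppose n ≡ 8 (mod 20); write n = 20j + 8. Since 5 ∣ 20, reducing mod 5 gives n ≡ 8 ≡ 3 (mod 5); since 4 ∣ 20, reducing mod 4 gives n ≡ 8 ≡ 0 (mod 4).

(⟸) Conversely, if n ≡ 3 (mod 5) and n ≡ 0 (mod 4), then by the Chinese remainder theorem n ≡ 8 (mod 20). This is exactly n ≡ 8 (mod 20).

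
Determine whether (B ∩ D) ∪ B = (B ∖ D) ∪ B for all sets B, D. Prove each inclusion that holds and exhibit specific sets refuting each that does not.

Both inclusions hold.

(⟸) Let x ∈ (B ∖ D) ∪ B. Then either x ∈ B and x ∉ D; or x ∈ B ∩ D. In each case x ∈ (B ∩ D) ∪ B, so (B ∖ D) ∪ B ⊆ (B ∩ D) ∪ B.

(⟹) Let x ∈ (B ∩ D) ∪ B. Then either x ∈ B and x ∉ D; or x ∈ B ∩ D. In each case x ∈ (B ∖ D) ∪ B, so (B ∩ D) ∪ B ⊆ (B ∖ D) ∪ B.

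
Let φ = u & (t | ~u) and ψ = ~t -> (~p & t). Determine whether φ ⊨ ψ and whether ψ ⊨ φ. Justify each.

[⇐] This fails. Under u = F, t = T, p = F, the left side is false but the right side is true.

[⇒] Assume the antecedent. If u is true, the antecedent forces (u = T, t = T, p = F) or (u = T, t = T, p = T), and ~t -> (~p & t) holds there. If u is false, the antecedent cannot hold. Either way ~t -> (~p & t) holds.

Not equivalent: only (⇒) holds.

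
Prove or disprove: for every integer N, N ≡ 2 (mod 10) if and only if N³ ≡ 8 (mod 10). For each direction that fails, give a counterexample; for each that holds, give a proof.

(⟹) Suppose N ≡ 2 (mod 10). Write N = 10j + 2. Then (10j + 2)³ = 1000j³ + 600j² + 120j + 8 = 10(100j³ + 60j² + 12j) + 8, so N³ ≡ 8 (mod 10).

(⟸) Conversely, suppose N³ ≡ 8 (mod 10). The only residue r in {0, …, 9} with r³ ≡ 8 (mod 10) is r = 2, so N ≡ 2 (mod 10).

The biconditional holds.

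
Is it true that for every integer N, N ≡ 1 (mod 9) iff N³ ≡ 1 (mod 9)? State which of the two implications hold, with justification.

Converse. This fails: take N = 4. Then 4³ = 64 ≡ 1 (mod 9), yet 4 ≡ 4 (mod 9), not 1.

Forward direction. Suppose N ≡ 1 (mod 9). Write N = 9j + 1. Then (9j + 1)³ = 729j³ + 243j² + 27j + 1 = 9(81j³ + 27j² + 3j) + 1, so N³ ≡ 1 (mod 9).

Not equivalent: only (⇒) holds.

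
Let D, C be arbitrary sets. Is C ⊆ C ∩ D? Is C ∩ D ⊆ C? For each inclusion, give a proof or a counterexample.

(⊇) Let x ∈ C ∩ D. Then x ∈ D ∩ C, from which x ∈ C.

(⊆) This inclusion fails. Take D = ∅, C = {1}; then 1 ∈ C but 1 ∉ C ∩ D.

(⊆) fails; (⊇) holds.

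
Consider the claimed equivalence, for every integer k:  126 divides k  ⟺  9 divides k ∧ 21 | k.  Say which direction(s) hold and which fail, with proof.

(→) If 126 ∣ k, write k = 126q. Since 126 = 14·9, k = 9·(14q), so 9 ∣ k; and since 126 = 6·21, k = 21·(6q), so 21 ∣ k.

(←) This fails: take k = 63. Both 9 ∣ 63 and 21 ∣ 63, yet 63 is not a multiple of 126 (since 63 = 0·126 + 63), so 126 ∤ 63.

Only the forward direction holds.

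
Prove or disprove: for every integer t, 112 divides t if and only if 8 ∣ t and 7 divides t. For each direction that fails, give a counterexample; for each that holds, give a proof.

(⇒) If 112 ∣ t, write t = 112q. Since 112 = 14·8, t = 8·(14q), so 8 ∣ t; and since 112 = 16·7, t = 7·(16q), so 7 ∣ t.

(⇐) This fails: take t = 56. Both 8 ∣ 56 and 7 ∣ 56, yet 56 is not a multiple of 112 (since 56 = 0·112 + 56), so 112 ∤ 56.

Not equivalent: only (⇒) holds.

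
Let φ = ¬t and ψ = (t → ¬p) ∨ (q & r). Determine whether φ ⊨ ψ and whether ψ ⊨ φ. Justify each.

(⟹) Assume the antecedent. If t is true, the antecedent cannot hold. If t is false, (t → ¬p) ∨ (q & r) reduces to true regardless of the other variables. Either way (t → ¬p) ∨ (q & r) holds.

(⟸) This fails. Under q = F, p = F, t = T, r = F, the left side is false but the right side is true.

Only the forward direction holds.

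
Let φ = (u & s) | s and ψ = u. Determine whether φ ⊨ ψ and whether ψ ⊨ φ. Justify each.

(→) This fails. Under s = T, u = F, the left side is true but the right side is false.

(←) This fails. Under s = F, u = T, the left side is false but the right side is true.

Neither direction holds.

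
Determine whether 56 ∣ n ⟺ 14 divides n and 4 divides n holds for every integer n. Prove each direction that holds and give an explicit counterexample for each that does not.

(→) If 56 ∣ n, write n = 56q. Since 56 = 4·14, n = 14·(4q), so 14 ∣ n; and since 56 = 14·4, n = 4·(14q), so 4 ∣ n.

(←) This fails: take n = 28. Both 14 ∣ 28 and 4 ∣ 28, yet 28 is not a multiple of 56 (since 28 = 0·56 + 28), so 56 ∤ 28.

(⇒) holds; (⇐) fails.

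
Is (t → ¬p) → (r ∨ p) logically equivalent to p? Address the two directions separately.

Forward direction. This fails. Under t = F, r = T, p = F, the left side is true but the right side is false.

Converse. Assume the antecedent. If t is true, the antecedent forces (t = T, r = F, p = T) or (t = T, r = T, p = T), and (t → ¬p) → (r ∨ p) holds there. If t is false, the antecedent forces (t = F, r = F, p = T) or (t = F, r = T, p = T), and (t → ¬p) → (r ∨ p) holds there. Either way (t → ¬p) → (r ∨ p) holds.

Not equivalent: only (⇐) holds.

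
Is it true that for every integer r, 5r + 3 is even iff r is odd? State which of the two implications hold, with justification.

(⇐) Suppose r is odd; write r = 2j + 1. Then 5r + 3 = 5·(2j + 1) + 3 = 2·5j + 8, which is even.

(⇒) Suppose 5r + 3 is even. Since 5 is odd, 5r and r have the same parity, so 5r + 3 ≡ r + 3 (mod 2). As 3 is odd, 5r + 3 is even exactly when r is odd. Thus r is odd.

Both directions hold.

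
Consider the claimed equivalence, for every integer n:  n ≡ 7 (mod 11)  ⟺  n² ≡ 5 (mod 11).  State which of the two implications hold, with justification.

(⇒) Suppose n ≡ 7 (mod 11). Write n = 11j + 7. Then (11j + 7)² = 121j² + 154j + 49 = 11(11j² + 14j + 4) + 5, so n² ≡ 5 (mod 11).

(⇐) This fails: take n = 4. Then 4² = 16 ≡ 5 (mod 11), yet 4 ≡ 4 (mod 11), not 7.

(⇒) holds; (⇐) fails.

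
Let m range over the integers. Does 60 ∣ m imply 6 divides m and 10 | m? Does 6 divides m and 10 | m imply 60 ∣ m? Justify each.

The forward direction holds; the converse fails.

Forward direction. If 60 ∣ m, write m = 60q. Since 60 = 10·6, m = 6·(10q), so 6 ∣ m; and since 60 = 6·10, m = 10·(6q), so 10 ∣ m.

Converse. This fails: take m = 30. Both 6 ∣ 30 and 10 ∣ 30, yet 30 is not a multiple of 60 (since 30 = 0·60 + 30), so 60 ∤ 30.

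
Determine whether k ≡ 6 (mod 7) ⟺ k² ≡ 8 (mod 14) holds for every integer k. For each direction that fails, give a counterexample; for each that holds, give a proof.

(⟹) This fails: take k = 13. Then 13 ≡ 6 (mod 7), but 13² = 169 ≡ 1 (mod 14), not 8.

(⟸) This fails: take k = 8. Then 8² = 64 ≡ 8 (mod 14), yet 8 ≡ 1 (mod 7), not 6.

(⇒) fails and (⇐) fails.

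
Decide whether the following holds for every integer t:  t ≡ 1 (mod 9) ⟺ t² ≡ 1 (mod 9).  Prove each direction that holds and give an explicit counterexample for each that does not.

(⇒) holds; (⇐) fails.

(⟹) Suppose t ≡ 1 (mod 9). Write t = 9j + 1. Then (9j + 1)² = 81j² + 18j + 1 = 9(9j² + 2j) + 1, so t² ≡ 1 (mod 9).

(⟸) This fails: take t = 8. Then 8² = 64 ≡ 1 (mod 9), yet 8 ≡ 8 (mod 9), not 1.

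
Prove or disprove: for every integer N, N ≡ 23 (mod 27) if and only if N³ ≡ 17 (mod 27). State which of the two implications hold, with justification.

(⇒) holds; (⇐) fails.

Forward direction. Suppose N ≡ 23 (mod 27). Write N = 27j + 23. Then (27j + 23)³ = 19683j³ + 50301j² + 42849j + 12167 = 27(729j³ + 1863j² + 1587j + 450) + 17, so N³ ≡ 17 (mod 27).

Converse. This fails: take N = 5. Then 5³ = 125 ≡ 17 (mod 27), yet 5 ≡ 5 (mod 27), not 23.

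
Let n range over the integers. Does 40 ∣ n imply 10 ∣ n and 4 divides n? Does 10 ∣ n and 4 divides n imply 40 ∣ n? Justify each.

Forward direction. If 40 ∣ n, write n = 40q. Since 40 = 4·10, n = 10·(4q), so 10 ∣ n; and since 40 = 10·4, n = 4·(10q), so 4 ∣ n.

Converse. This fails: take n = 20. Both 10 ∣ 20 and 4 ∣ 20, yet 20 is not a multiple of 40 (since 20 = 0·40 + 20), so 40 ∤ 20.

(⇒) holds; (⇐) fails.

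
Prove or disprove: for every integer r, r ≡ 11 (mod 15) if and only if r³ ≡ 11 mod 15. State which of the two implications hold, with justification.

Converse. Suppose r³ ≡ 11 (mod 15). The only residue r in {0, …, 14} with r³ ≡ 11 (mod 15) is r = 11, so r ≡ 11 (mod 15).

Forward direction. Suppose r ≡ 11 (mod 15). Write r = 15j + 11. Then (15j + 11)³ = 3375j³ + 7425j² + 5445j + 1331 = 15(225j³ + 495j² + 363j + 88) + 11, so r³ ≡ 11 (mod 15).

Both directions hold; the statement is true.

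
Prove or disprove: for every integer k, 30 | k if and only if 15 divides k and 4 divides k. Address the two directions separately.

(⇒) fails; (⇐) holds.

Forward direction. This fails: take k = 30. Certainly 30 ∣ 30, but 4 ∤ 30.

Converse. Suppose 15 ∣ k and 4 ∣ k. Any common multiple of 15 and 4 is a multiple of their lcm; here gcd(15, 4) = 1, so lcm(15, 4) = 15·4 = 60, so 60 ∣ k. Since 30 ∣ 60, it follows that 30 ∣ k.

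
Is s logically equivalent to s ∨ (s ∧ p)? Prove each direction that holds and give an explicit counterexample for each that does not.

Forward direction. Assume the antecedent. If s is true, s ∨ (s ∧ p) reduces to true regardless of the other variables. If s is false, the antecedent cannot hold. Either way s ∨ (s ∧ p) holds.

Converse. Assume the antecedent. If s is true, s reduces to true regardless of the other variables. If s is false, the antecedent cannot hold. Either way s holds.

Both implications hold.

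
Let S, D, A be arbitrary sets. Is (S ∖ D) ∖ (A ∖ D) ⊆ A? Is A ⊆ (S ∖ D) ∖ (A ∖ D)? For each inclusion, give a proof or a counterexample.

(⊆) fails and (⊇) fails.

(⊆) This inclusion fails. Take S = {1}, D = ∅, A = ∅; then 1 ∈ (S ∖ D) ∖ (A ∖ D) but 1 ∉ A.

(⊇) This inclusion fails. Take S = ∅, D = ∅, A = {1}; then 1 ∈ A but 1 ∉ (S ∖ D) ∖ (A ∖ D).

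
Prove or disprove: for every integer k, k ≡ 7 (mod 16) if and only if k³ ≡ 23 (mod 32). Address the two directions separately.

(⟹) This fails: take k = 23. Then 23 ≡ 7 (mod 16), but 23³ = 12167 ≡ 7 (mod 32), not 23.

(⟸) Conversely, the residues r modulo 32 with r³ ≡ 23 (mod 32) are exactly {7}, and each is ≡ 7 (mod 16).

Only the converse holds.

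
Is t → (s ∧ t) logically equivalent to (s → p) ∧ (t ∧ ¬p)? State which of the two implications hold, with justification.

Neither implication holds.

(⇒) This fails. Under t = F, p = F, s = F, the left side is true but the right side is false.

(⇐) This fails. Under t = T, p = F, s = F, the left side is false but the right side is true.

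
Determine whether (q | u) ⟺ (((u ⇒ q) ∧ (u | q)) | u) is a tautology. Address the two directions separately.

(⟹) Assume the antecedent. If u is true, ((u ⇒ q) ∧ (u | q)) | u reduces to true regardless of the other variables. If u is false, the antecedent forces (u = F, q = T), and ((u ⇒ q) ∧ (u | q)) | u holds there. Either way ((u ⇒ q) ∧ (u | q)) | u holds.

(⟸) Assume the antecedent. If u is true, q | u reduces to true regardless of the other variables. If u is false, the antecedent forces (u = F, q = T), and q | u holds there. Either way q | u holds.

Equivalent; both directions hold.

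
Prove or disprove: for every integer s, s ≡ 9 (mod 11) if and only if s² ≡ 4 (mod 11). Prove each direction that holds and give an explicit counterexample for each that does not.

(→) Suppose s ≡ 9 (mod 11). Write s = 11j + 9. Then (11j + 9)² = 121j² + 198j + 81 = 11(11j² + 18j + 7) + 4, so s² ≡ 4 (mod 11).

(←) This fails: take s = 2. Then 2² = 4 ≡ 4 (mod 11), yet 2 ≡ 2 (mod 11), not 9.

Only the forward direction holds.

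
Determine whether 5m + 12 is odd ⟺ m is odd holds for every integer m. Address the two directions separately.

(⟹) Suppose 5m + 12 is odd. Since 5 is odd, 5m and m have the same parity, so 5m + 12 ≡ m + 12 (mod 2). As 12 is even, 5m + 12 is odd exactly when m is odd. Thus m is odd.

(⟸) Conversely, suppose m is odd; write m = 2j + 1. Then 5m + 12 = 5·(2j + 1) + 12 = 2·5j + 17, which is odd.

Both implications hold.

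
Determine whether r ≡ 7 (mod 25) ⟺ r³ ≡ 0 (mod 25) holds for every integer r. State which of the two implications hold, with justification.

Neither implication holds.

[⇒] This fails: take r = 7. Then 7 ≡ 7 (mod 25), but 7³ = 343 ≡ 18 (mod 25), not 0.

[⇐] This fails: take r = 0. Then 0³ = 0 ≡ 0 (mod 25), yet 0 ≡ 0 (mod 25), not 7.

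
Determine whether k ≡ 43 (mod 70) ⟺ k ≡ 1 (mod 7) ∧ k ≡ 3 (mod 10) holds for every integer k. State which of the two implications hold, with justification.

(⟹) Suppose k ≡ 43 (mod 70); write k = 70j + 43. Since 7 ∣ 70, reducing mod 7 gives k ≡ 43 ≡ 1 (mod 7); since 10 ∣ 70, reducing mod 10 gives k ≡ 43 ≡ 3 (mod 10).

(⟸) Conversely, if k ≡ 1 (mod 7) and k ≡ 3 (mod 10), then by the Chinese remainder theorem k ≡ 43 (mod 70). This is exactly k ≡ 43 (mod 70).

The biconditional holds.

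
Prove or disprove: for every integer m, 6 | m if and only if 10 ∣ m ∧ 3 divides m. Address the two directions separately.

[⇒] This fails: take m = 6. Certainly 6 ∣ 6, but 10 ∤ 6.

[⇐] Suppose 10 ∣ m and 3 ∣ m. Any common multiple of 10 and 3 is a multiple of their lcm; here gcd(10, 3) = 1, so lcm(10, 3) = 10·3 = 30, so 30 ∣ m. Since 6 ∣ 30, it follows that 6 ∣ m.

(⇒) fails; (⇐) holds.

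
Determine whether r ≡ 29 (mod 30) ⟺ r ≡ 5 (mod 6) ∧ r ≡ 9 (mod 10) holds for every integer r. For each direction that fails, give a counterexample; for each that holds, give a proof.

Both implications hold.

(⇒) Suppose r ≡ 29 (mod 30); write r = 30j + 29. Since 6 ∣ 30, reducing mod 6 gives r ≡ 29 ≡ 5 (mod 6); since 10 ∣ 30, reducing mod 10 gives r ≡ 29 ≡ 9 (mod 10).

(⇐) Conversely, if r ≡ 5 (mod 6) and r ≡ 9 (mod 10), then by the Chinese remainder theorem r ≡ 29 (mod 30). This is exactly r ≡ 29 (mod 30).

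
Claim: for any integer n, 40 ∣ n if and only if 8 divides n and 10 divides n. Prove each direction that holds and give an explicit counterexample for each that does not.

Both directions hold; the statement is true.

(⟹) If 40 ∣ n, write n = 40q. Since 40 = 5·8, n = 8·(5q), so 8 ∣ n; and since 40 = 4·10, n = 10·(4q), so 10 ∣ n.

(⟸) Suppose 8 ∣ n and 10 ∣ n. Any common multiple of 8 and 10 is a multiple of their lcm; here lcm(8, 10) = 8·10/gcd(8, 10) = 80/2 = 40, so 40 ∣ n.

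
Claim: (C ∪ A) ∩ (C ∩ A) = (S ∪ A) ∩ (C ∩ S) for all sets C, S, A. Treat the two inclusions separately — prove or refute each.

Both inclusions fail.

Forward inclusion. This inclusion fails. Take C = {1}, S = ∅, A = {1}; then 1 ∈ (C ∪ A) ∩ (C ∩ A) but 1 ∉ (S ∪ A) ∩ (C ∩ S).

Reverse inclusion. This inclusion fails. Take C = {1}, S = {1}, A = ∅; then 1 ∈ (S ∪ A) ∩ (C ∩ S) but 1 ∉ (C ∪ A) ∩ (C ∩ A).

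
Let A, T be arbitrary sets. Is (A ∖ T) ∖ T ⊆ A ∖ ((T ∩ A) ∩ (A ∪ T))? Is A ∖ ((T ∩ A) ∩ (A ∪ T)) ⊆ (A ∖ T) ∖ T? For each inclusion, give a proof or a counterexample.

(⟹) Let x ∈ (A ∖ T) ∖ T. Then x ∈ A and x ∉ T, from which x ∈ A ∖ ((T ∩ A) ∩ (A ∪ T)).

(⟸) Let x ∈ A ∖ ((T ∩ A) ∩ (A ∪ T)). Then x ∈ A and x ∉ T, from which x ∈ (A ∖ T) ∖ T.

Both inclusions hold; the sets are equal.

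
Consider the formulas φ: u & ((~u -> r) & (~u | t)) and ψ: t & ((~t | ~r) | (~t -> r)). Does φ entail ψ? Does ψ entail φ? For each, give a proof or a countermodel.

(←) This fails. Under r = F, t = T, u = F, the left side is false but the right side is true.

(→) Assume the antecedent. If r is true, the antecedent forces (r = T, t = T, u = T), and t & ((~t | ~r) | (~t -> r)) holds there. If r is false, the antecedent forces (r = F, t = T, u = T), and t & ((~t | ~r) | (~t -> r)) holds there. Either way t & ((~t | ~r) | (~t -> r)) holds.

The forward direction holds; the converse fails.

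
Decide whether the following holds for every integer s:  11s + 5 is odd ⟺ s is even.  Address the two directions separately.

Both directions hold.

(→) Suppose 11s + 5 is odd. Since 11 is odd, 11s and s have the same parity, so 11s + 5 ≡ s + 5 (mod 2). As 5 is odd, 11s + 5 is odd exactly when s is even. Thus s is even.

(←) Conversely, suppose s is even; write s = 2j. Then 11s + 5 = 11·(2j) + 5 = 2·11j + 5, which is odd.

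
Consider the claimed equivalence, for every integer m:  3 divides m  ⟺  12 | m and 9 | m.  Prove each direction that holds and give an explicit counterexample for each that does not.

(⇒) fails; (⇐) holds.

(⇐) Suppose 12 ∣ m and 9 ∣ m. Any common multiple of 12 and 9 is a multiple of their lcm; here lcm(12, 9) = 12·9/gcd(12, 9) = 108/3 = 36, so 36 ∣ m. Since 3 ∣ 36, it follows that 3 ∣ m.

(⇒) This fails: take m = 3. Certainly 3 ∣ 3, but 12 ∤ 3.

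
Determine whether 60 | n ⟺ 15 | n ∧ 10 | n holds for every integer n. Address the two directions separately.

[⇒] If 60 ∣ n, write n = 60q. Since 60 = 4·15, n = 15·(4q), so 15 ∣ n; and since 60 = 6·10, n = 10·(6q), so 10 ∣ n.

[⇐] This fails: take n = 30. Both 15 ∣ 30 and 10 ∣ 30, yet 30 is not a multiple of 60 (since 30 = 0·60 + 30), so 60 ∤ 30.

(⇒) holds; (⇐) fails.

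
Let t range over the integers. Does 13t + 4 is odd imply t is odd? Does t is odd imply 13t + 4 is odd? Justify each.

The biconditional holds.

(←) Suppose t is odd; write t = 2j + 1. Then 13t + 4 = 13·(2j + 1) + 4 = 2·13j + 17, which is odd.

(→) Suppose 13t + 4 is odd. Since 13 is odd, 13t and t have the same parity, so 13t + 4 ≡ t + 4 (mod 2). As 4 is even, 13t + 4 is odd exactly when t is odd. Thus t is odd.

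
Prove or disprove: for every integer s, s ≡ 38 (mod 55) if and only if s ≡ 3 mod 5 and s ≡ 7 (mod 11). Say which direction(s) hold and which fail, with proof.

Both directions fail.

Forward direction. This fails: s = 38 gives 38 ≡ 38 (mod 55) but 38 ≡ 5 (mod 11), so the conjunction on the right does not hold.

Converse. This fails: s = 18 satisfies both congruences on the right (18 ≡ 3 mod 5 and 18 ≡ 7 mod 11) yet 18 ≡ 18 (mod 55), not 38.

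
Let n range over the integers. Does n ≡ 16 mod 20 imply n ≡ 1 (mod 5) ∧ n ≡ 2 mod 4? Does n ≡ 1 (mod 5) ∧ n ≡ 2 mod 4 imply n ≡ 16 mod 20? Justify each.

Forward direction. This fails: n = 16 gives 16 ≡ 16 (mod 20) but 16 ≡ 0 (mod 4), so the conjunction on the right does not hold.

Converse. This fails: n = 6 satisfies both congruences on the right (6 ≡ 1 mod 5 and 6 ≡ 2 mod 4) yet 6 ≡ 6 (mod 20), not 16.

Both directions fail.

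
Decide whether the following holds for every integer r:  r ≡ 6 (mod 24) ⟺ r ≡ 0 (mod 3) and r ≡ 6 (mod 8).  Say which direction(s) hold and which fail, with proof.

Equivalent; both directions hold.

(⟹) Suppose r ≡ 6 (mod 24); write r = 24j + 6. Since 3 ∣ 24, reducing mod 3 gives r ≡ 6 ≡ 0 (mod 3); since 8 ∣ 24, reducing mod 8 gives r ≡ 6 (mod 8).

(⟸) Conversely, if r ≡ 0 (mod 3) and r ≡ 6 (mod 8), then by the Chinese remainder theorem r ≡ 6 (mod 24). This is exactly r ≡ 6 (mod 24).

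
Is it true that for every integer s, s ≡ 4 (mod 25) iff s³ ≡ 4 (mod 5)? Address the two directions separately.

(→) Suppose s ≡ 4 (mod 25). Then s³ ≡ 4³ = 64 (mod 25), and since 5 ∣ 25, also s³ ≡ 4 (mod 5).

(←) This fails: take s = 9. Then 9³ = 729 ≡ 4 (mod 5), yet 9 ≡ 9 (mod 25), not 4.

(⇒) holds; (⇐) fails.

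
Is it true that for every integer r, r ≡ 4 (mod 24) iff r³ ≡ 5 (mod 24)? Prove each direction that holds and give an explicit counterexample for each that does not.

Forward direction. This fails: take r = 4. Then 4 ≡ 4 (mod 24), but 4³ = 64 ≡ 16 (mod 24), not 5.

Converse. This fails: take r = 5. Then 5³ = 125 ≡ 5 (mod 24), yet 5 ≡ 5 (mod 24), not 4.

(⇒) fails and (⇐) fails.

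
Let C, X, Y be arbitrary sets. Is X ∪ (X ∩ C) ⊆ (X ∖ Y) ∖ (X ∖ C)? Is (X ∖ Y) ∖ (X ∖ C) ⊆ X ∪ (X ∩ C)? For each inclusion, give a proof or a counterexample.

The sets are not equal: only the reverse inclusion holds.

Forward inclusion. This inclusion fails. Take C = ∅, X = {1}, Y = ∅; then 1 ∈ X ∪ (X ∩ C) but 1 ∉ (X ∖ Y) ∖ (X ∖ C).

Reverse inclusion. Let x ∈ (X ∖ Y) ∖ (X ∖ C). Then x ∈ C ∩ X and x ∉ Y, from which x ∈ X ∪ (X ∩ C).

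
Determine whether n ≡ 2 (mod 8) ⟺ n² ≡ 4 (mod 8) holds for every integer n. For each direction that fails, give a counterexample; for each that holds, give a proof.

(→) Suppose n ≡ 2 (mod 8). Write n = 8j + 2. Then (8j + 2)² = 64j² + 32j + 4 = 8(8j² + 4j) + 4, so n² ≡ 4 (mod 8).

(←) This fails: take n = 6. Then 6² = 36 ≡ 4 (mod 8), yet 6 ≡ 6 (mod 8), not 2.

Only the forward direction holds.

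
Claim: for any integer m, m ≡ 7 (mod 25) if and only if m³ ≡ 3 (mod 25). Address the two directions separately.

Both directions fail.

(⇒) This fails: take m = 7. Then 7 ≡ 7 (mod 25), but 7³ = 343 ≡ 18 (mod 25), not 3.

(⇐) This fails: take m = 12. Then 12³ = 1728 ≡ 3 (mod 25), yet 12 ≡ 12 (mod 25), not 7.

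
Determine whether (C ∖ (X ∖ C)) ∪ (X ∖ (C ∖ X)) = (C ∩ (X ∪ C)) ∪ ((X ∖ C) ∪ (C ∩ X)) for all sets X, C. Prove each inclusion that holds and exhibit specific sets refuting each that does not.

(⊆) Let x ∈ (C ∖ (X ∖ C)) ∪ (X ∖ (C ∖ X)). Then either x ∈ X and x ∉ C; or x ∈ C and x ∉ X; or x ∈ X ∩ C. In each case x ∈ (C ∩ (X ∪ C)) ∪ ((X ∖ C) ∪ (C ∩ X)), so (C ∖ (X ∖ C)) ∪ (X ∖ (C ∖ X)) ⊆ (C ∩ (X ∪ C)) ∪ ((X ∖ C) ∪ (C ∩ X)).

(⊇) Let x ∈ (C ∩ (X ∪ C)) ∪ ((X ∖ C) ∪ (C ∩ X)). Then either x ∈ X and x ∉ C; or x ∈ C and x ∉ X; or x ∈ X ∩ C. In each case x ∈ (C ∖ (X ∖ C)) ∪ (X ∖ (C ∖ X)), so (C ∩ (X ∪ C)) ∪ ((X ∖ C) ∪ (C ∩ X)) ⊆ (C ∖ (X ∖ C)) ∪ (X ∖ (C ∖ X)).

The two sets are equal.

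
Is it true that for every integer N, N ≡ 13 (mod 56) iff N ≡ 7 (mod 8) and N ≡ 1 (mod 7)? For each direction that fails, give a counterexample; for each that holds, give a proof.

Neither direction holds.

(→) This fails: N = 13 gives 13 ≡ 13 (mod 56) but 13 ≡ 5 (mod 8), so the conjunction on the right does not hold.

(←) This fails: N = 15 satisfies both congruences on the right (15 ≡ 7 mod 8 and 15 ≡ 1 mod 7) yet 15 ≡ 15 (mod 56), not 13.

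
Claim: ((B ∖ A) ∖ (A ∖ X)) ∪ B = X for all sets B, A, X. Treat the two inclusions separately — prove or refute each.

Forward inclusion. This inclusion fails. Take B = {1}, A = ∅, X = ∅; then 1 ∈ ((B ∖ A) ∖ (A ∖ X)) ∪ B but 1 ∉ X.

Reverse inclusion. This inclusion fails. Take B = ∅, A = ∅, X = {1}; then 1 ∈ X but 1 ∉ ((B ∖ A) ∖ (A ∖ X)) ∪ B.

(⊆) fails and (⊇) fails.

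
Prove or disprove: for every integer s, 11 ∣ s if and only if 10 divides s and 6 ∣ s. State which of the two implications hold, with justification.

Both directions fail.

(⟹) This fails: take s = 11. Certainly 11 ∣ 11, but 10 ∤ 11.

(⟸) This fails: take s = 30. Both 10 ∣ 30 and 6 ∣ 30, yet 30 is not a multiple of 11 (since 30 = 2·11 + 8), so 11 ∤ 30.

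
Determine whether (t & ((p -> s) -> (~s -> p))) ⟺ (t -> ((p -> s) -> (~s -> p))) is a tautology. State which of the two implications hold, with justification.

Not equivalent: only (⇒) holds.

(⇒) Assume the antecedent. If s is true, t -> ((p -> s) -> (~s -> p)) reduces to true regardless of the other variables. If s is false, the antecedent forces (s = F, p = T, t = T), and t -> ((p -> s) -> (~s -> p)) holds there. Either way t -> ((p -> s) -> (~s -> p)) holds.

(⇐) This fails. Under s = F, p = F, t = F, the left side is false but the right side is true.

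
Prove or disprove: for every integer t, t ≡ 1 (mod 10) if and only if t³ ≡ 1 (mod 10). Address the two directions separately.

Both directions hold; the statement is true.

(⇒) Suppose t ≡ 1 (mod 10). Write t = 10j + 1. Then (10j + 1)³ = 1000j³ + 300j² + 30j + 1 = 10(100j³ + 30j² + 3j) + 1, so t³ ≡ 1 (mod 10).

(⇐) Conversely, suppose t³ ≡ 1 (mod 10). The only residue r in {0, …, 9} with r³ ≡ 1 (mod 10) is r = 1, so t ≡ 1 (mod 10).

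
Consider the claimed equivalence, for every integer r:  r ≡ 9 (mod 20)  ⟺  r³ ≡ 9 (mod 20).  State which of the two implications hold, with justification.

(→) Suppose r ≡ 9 (mod 20). Write r = 20j + 9. Then (20j + 9)³ = 8000j³ + 10800j² + 4860j + 729 = 20(400j³ + 540j² + 243j + 36) + 9, so r³ ≡ 9 (mod 20).

(←) Conversely, suppose r³ ≡ 9 (mod 20). The only residue r in {0, …, 19} with r³ ≡ 9 (mod 20) is r = 9, so r ≡ 9 (mod 20).

Both directions hold.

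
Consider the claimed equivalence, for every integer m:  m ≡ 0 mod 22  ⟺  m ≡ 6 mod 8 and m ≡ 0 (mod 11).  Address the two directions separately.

Forward direction. This fails: m = 0 gives 0 ≡ 0 (mod 22) but 0 ≡ 0 (mod 8), so the conjunction on the right does not hold.

Converse. If m ≡ 6 (mod 8) and m ≡ 0 (mod 11), then by the Chinese remainder theorem m ≡ 22 (mod 88). Since 22 ≡ 0 (mod 22) and 22 ∣ 88, we get m ≡ 0 (mod 22).

(⇒) fails; (⇐) holds.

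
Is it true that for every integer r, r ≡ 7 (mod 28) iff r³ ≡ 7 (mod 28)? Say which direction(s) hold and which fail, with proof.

(⟹) Suppose r ≡ 7 (mod 28). Write r = 28j + 7. Then (28j + 7)³ = 21952j³ + 16464j² + 4116j + 343 = 28(784j³ + 588j² + 147j + 12) + 7, so r³ ≡ 7 (mod 28).

(⟸) Conversely, suppose r³ ≡ 7 (mod 28). The only residue r in {0, …, 27} with r³ ≡ 7 (mod 28) is r = 7, so r ≡ 7 (mod 28).

The biconditional holds.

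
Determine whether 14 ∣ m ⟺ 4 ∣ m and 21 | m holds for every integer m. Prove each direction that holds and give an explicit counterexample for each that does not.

(⟹) This fails: take m = 14. Certainly 14 ∣ 14, but 4 ∤ 14.

(⟸) Suppose 4 ∣ m and 21 ∣ m. Any common multiple of 4 and 21 is a multiple of their lcm; here gcd(4, 21) = 1, so lcm(4, 21) = 4·21 = 84, so 84 ∣ m. Since 14 ∣ 84, it follows that 14 ∣ m.

(⇒) fails; (⇐) holds.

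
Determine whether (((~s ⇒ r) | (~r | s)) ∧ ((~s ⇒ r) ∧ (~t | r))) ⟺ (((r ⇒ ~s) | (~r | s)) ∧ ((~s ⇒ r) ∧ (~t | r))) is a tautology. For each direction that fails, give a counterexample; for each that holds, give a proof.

Both implications hold.

(→) Assume the antecedent. If r is true, the consequent reduces to true regardless of the other variables. If r is false, the antecedent forces (r = F, s = T, t = F), and the consequent holds there. Either way the consequent holds.

(←) Assume the antecedent. If r is true, the consequent reduces to true regardless of the other variables. If r is false, the antecedent forces (r = F, s = T, t = F), and the consequent holds there. Either way the consequent holds.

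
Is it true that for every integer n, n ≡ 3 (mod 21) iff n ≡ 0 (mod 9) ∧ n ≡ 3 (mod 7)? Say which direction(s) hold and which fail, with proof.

[⇒] This fails: n = 24 gives 24 ≡ 3 (mod 21) but 24 ≡ 6 (mod 9), so the conjunction on the right does not hold.

[⇐] Conversely, if n ≡ 0 (mod 9) and n ≡ 3 (mod 7), then by the Chinese remainder theorem n ≡ 45 (mod 63). Since 45 ≡ 3 (mod 21) and 21 ∣ 63, we get n ≡ 3 (mod 21).

Only the converse holds.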